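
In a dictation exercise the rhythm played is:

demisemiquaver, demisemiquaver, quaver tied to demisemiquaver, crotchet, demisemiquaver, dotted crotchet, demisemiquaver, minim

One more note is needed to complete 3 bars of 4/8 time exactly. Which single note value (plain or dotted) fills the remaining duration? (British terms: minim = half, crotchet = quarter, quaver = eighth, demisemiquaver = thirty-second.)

3 bars of 4/8 = 48 thirty-second notes.
In thirty-second notes: demisemiquaver = 1; demisemiquaver = 1; quaver tied to demisemiquaver (quaver + demisemiquaver) = 5; crotchet = 8; demisemiquaver = 1; dotted crotchet = 12; demisemiquaver = 1; minim = 16.
Sum: 1 + 1 + 5 + 8 + 1 + 12 + 1 + 16 = 45.
Remaining: 48 − 45 = 3 thirty-second notes, which is a dotted sixteenth note.

dotted sixteenth note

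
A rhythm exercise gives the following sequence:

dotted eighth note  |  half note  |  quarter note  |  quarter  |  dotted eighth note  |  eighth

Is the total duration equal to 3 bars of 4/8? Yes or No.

One bar of 4/8 = 8 sixteenth notes, so 3 bars = 24.
Convert each value to sixteenth notes: dotted eighth note = 3; half note = 8; quarter note = 4; quarter = 4; dotted eighth note = 3; eighth = 2.
Altogether 3 + 8 + 4 + 4 + 3 + 2 = 24.
24 equals 24, so the answer is Yes.

Yes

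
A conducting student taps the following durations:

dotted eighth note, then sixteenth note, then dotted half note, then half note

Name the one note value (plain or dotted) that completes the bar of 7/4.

The bar of 7/4 = 28 sixteenth notes.
In sixteenth notes: dotted eighth note = 3; sixteenth note = 1; dotted half note = 12; half note = 8.
Sum: 3 + 1 + 12 + 8 = 24.
Remaining: 28 − 24 = 4 sixteenth notes, which is a quarter note.

quarter note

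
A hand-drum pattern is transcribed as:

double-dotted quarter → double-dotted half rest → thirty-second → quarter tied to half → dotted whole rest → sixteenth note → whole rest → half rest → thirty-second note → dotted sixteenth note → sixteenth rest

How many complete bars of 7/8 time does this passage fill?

One bar of 7/8 = 28 thirty-second notes.
In thirty-second notes: double-dotted quarter = 14; double-dotted half rest = 28; thirty-second = 1; quarter tied to half (quarter + half) = 24; dotted whole rest = 48; sixteenth note = 2; whole rest = 32; half rest = 16; thirty-second note = 1; dotted sixteenth note = 3; sixteenth rest = 2.
Sum: 14 + 28 + 1 + 24 + 48 + 2 + 32 + 16 + 1 + 3 + 2 = 171.
171 ÷ 28 = 6 complete bars with 3 left over.

6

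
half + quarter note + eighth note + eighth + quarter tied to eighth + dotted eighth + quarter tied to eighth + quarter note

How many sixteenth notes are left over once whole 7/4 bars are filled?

7

One bar of 7/4 = 28 sixteenth notes.
Convert each value to sixteenth notes: half = 8; quarter note = 4; eighth note = 2; eighth = 2; quarter tied to eighth (quarter + eighth) = 6; dotted eighth = 3; quarter tied to eighth (quarter + eighth) = 6; quarter note = 4.
Total: 8 + 4 + 2 + 2 + 6 + 3 + 6 + 4 = 35.
35 ÷ 28 = 1 complete bar with 7 sixteenth notes remaining.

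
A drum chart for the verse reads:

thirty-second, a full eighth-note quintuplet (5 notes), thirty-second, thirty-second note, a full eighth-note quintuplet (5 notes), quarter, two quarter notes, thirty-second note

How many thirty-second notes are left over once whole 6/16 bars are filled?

0

One bar of 6/16 = 12 thirty-second notes.
Express everything in thirty-second notes: thirty-second = 1; a full eighth-note quintuplet (5 notes) (five quintuplet eighths span one half) = 16; thirty-second = 1; thirty-second note = 1; a full eighth-note quintuplet (5 notes) (five quintuplet eighths span one half) = 16; quarter = 8; quarter note = 8; quarter note = 8; thirty-second note = 1.
Altogether 1 + 16 + 1 + 1 + 16 + 8 + 8 + 8 + 1 = 60.
60 ÷ 12 = 5 complete bars with 0 thirty-second notes remaining.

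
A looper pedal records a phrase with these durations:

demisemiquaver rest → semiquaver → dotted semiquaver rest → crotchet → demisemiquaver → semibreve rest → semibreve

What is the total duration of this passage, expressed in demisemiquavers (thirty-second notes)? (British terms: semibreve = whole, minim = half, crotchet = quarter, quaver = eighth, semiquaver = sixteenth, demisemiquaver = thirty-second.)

79

Convert each value to thirty-second notes: demisemiquaver rest = 1; semiquaver = 2; dotted semiquaver rest = 3; crotchet = 8; demisemiquaver = 1; semibreve rest = 32; semibreve = 32.
Sum: 1 + 2 + 3 + 8 + 1 + 32 + 32 = 79 thirty-second notes.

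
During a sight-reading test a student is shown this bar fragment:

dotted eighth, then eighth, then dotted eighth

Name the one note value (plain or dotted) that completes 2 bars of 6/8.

2 bars of 6/8 = 24 sixteenth notes.
Working in sixteenth notes: dotted eighth = 3; eighth = 2; dotted eighth = 3.
Sum: 3 + 2 + 3 = 8.
Remaining: 24 − 8 = 16 sixteenth notes, which is a whole note.

whole note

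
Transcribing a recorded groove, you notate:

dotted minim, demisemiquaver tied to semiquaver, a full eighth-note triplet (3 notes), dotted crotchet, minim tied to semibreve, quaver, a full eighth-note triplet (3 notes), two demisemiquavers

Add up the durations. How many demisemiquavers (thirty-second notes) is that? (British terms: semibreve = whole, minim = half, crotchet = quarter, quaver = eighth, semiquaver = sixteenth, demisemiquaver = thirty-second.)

Convert each value to thirty-second notes: dotted minim = 24; demisemiquaver tied to semiquaver (demisemiquaver + semiquaver) = 3; a full eighth-note triplet (3 notes) (three triplet eighths span one quarter) = 8; dotted crotchet = 12; minim tied to semibreve (minim + semibreve) = 48; quaver = 4; a full eighth-note triplet (3 notes) (three triplet eighths span one quarter) = 8; demisemiquaver = 1; demisemiquaver = 1.
Altogether 24 + 3 + 8 + 12 + 48 + 4 + 8 + 1 + 1 = 109 thirty-second notes.

109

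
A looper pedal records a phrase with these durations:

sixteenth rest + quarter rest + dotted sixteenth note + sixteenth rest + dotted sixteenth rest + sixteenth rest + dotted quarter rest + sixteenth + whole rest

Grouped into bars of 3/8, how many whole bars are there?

One bar of 3/8 = 12 thirty-second notes.
Working in thirty-second notes: sixteenth rest = 2; quarter rest = 8; dotted sixteenth note = 3; sixteenth rest = 2; dotted sixteenth rest = 3; sixteenth rest = 2; dotted quarter rest = 12; sixteenth = 2; whole rest = 32.
Sum: 2 + 8 + 3 + 2 + 3 + 2 + 12 + 2 + 32 = 66.
66 ÷ 12 = 5 complete bars with 6 left over.

5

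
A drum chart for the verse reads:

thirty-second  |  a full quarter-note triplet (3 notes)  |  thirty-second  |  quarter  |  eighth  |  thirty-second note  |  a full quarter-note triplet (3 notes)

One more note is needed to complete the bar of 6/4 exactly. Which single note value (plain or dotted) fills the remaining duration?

The bar of 6/4 = 48 thirty-second notes.
Convert each value to thirty-second notes: thirty-second = 1; a full quarter-note triplet (3 notes) (three triplet quarters span one half) = 16; thirty-second = 1; quarter = 8; eighth = 4; thirty-second note = 1; a full quarter-note triplet (3 notes) (three triplet quarters span one half) = 16.
Altogether 1 + 16 + 1 + 8 + 4 + 1 + 16 = 47.
Remaining: 48 − 47 = 1 thirty-second note, which is a thirty-second note.

thirty-second note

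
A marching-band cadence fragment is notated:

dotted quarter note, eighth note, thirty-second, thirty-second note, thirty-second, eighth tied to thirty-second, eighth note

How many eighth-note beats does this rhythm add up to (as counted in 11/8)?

One eighth-note beat = 4 thirty-second notes.
Each duration in thirty-second notes: dotted quarter note = 12; eighth note = 4; thirty-second = 1; thirty-second note = 1; thirty-second = 1; eighth tied to thirty-second (eighth + thirty-second) = 5; eighth note = 4.
Altogether 12 + 4 + 1 + 1 + 1 + 5 + 4 = 28.
28 ÷ 4 = 7 beats.

7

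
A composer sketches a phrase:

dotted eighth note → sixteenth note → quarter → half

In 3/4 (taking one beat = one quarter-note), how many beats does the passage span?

One quarter-note beat = 4 sixteenth notes.
Working in sixteenth notes: dotted eighth note = 3; sixteenth note = 1; quarter = 4; half = 8.
Altogether 3 + 1 + 4 + 8 = 16.
16 ÷ 4 = 4 beats.

4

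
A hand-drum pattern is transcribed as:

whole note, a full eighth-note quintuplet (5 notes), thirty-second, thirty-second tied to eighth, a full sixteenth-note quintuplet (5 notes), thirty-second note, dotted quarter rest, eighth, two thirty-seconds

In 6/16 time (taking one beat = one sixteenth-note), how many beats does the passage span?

40.5

One sixteenth-note beat = 2 thirty-second notes.
Working in thirty-second notes: whole note = 32; a full eighth-note quintuplet (5 notes) (five quintuplet eighths span one half) = 16; thirty-second = 1; thirty-second tied to eighth (thirty-second + eighth) = 5; a full sixteenth-note quintuplet (5 notes) (five quintuplet sixteenths span one quarter) = 8; thirty-second note = 1; dotted quarter rest = 12; eighth = 4; thirty-second = 1; thirty-second = 1.
Altogether 32 + 16 + 1 + 5 + 8 + 1 + 12 + 4 + 1 + 1 = 81.
81 ÷ 2 = 40.5 beats.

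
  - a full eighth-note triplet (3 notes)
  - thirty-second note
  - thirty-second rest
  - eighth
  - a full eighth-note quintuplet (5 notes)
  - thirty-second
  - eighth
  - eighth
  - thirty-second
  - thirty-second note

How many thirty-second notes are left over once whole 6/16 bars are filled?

5

One bar of 6/16 = 12 thirty-second notes.
Working in thirty-second notes: a full eighth-note triplet (3 notes) (three triplet eighths span one quarter) = 8; thirty-second note = 1; thirty-second rest = 1; eighth = 4; a full eighth-note quintuplet (5 notes) (five quintuplet eighths span one half) = 16; thirty-second = 1; eighth = 4; eighth = 4; thirty-second = 1; thirty-second note = 1.
Sum: 8 + 1 + 1 + 4 + 16 + 1 + 4 + 4 + 1 + 1 = 41.
41 ÷ 12 = 3 complete bars with 5 thirty-second notes remaining.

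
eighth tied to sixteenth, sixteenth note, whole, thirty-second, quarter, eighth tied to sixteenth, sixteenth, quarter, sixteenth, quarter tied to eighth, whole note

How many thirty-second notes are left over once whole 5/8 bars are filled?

11

One bar of 5/8 = 20 thirty-second notes.
Express everything in thirty-second notes: eighth tied to sixteenth (eighth + sixteenth) = 6; sixteenth note = 2; whole = 32; thirty-second = 1; quarter = 8; eighth tied to sixteenth (eighth + sixteenth) = 6; sixteenth = 2; quarter = 8; sixteenth = 2; quarter tied to eighth (quarter + eighth) = 12; whole note = 32.
Altogether 6 + 2 + 32 + 1 + 8 + 6 + 2 + 8 + 2 + 12 + 32 = 111.
111 ÷ 20 = 5 complete bars with 11 thirty-second notes remaining.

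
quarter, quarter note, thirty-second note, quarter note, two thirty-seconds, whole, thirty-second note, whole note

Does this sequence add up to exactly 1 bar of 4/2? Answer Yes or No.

No

One bar of 4/2 = 64 thirty-second notes.
Convert each value to thirty-second notes: quarter = 8; quarter note = 8; thirty-second note = 1; quarter note = 8; thirty-second = 1; thirty-second = 1; whole = 32; thirty-second note = 1; whole note = 32.
Adding: 8 + 8 + 1 + 8 + 1 + 1 + 32 + 1 + 32 = 92.
92 exceeds 64, so the answer is No.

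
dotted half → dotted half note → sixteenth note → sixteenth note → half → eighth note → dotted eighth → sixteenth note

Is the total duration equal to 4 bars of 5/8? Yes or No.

Yes

One bar of 5/8 = 10 sixteenth notes, so 4 bars = 40.
Express everything in sixteenth notes: dotted half = 12; dotted half note = 12; sixteenth note = 1; sixteenth note = 1; half = 8; eighth note = 2; dotted eighth = 3; sixteenth note = 1.
Total: 12 + 12 + 1 + 1 + 8 + 2 + 3 + 1 = 40.
40 equals 40, so the answer is Yes.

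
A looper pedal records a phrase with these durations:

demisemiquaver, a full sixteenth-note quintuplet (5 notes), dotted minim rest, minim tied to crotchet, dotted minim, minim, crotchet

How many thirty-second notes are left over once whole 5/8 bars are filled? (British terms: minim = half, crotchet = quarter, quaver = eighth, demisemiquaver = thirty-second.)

5

One bar of 5/8 = 20 thirty-second notes.
Each duration in thirty-second notes: demisemiquaver = 1; a full sixteenth-note quintuplet (5 notes) (five quintuplet sixteenths span one quarter) = 8; dotted minim rest = 24; minim tied to crotchet (minim + crotchet) = 24; dotted minim = 24; minim = 16; crotchet = 8.
Total: 1 + 8 + 24 + 24 + 24 + 16 + 8 = 105.
105 ÷ 20 = 5 complete bars with 5 thirty-second notes remaining.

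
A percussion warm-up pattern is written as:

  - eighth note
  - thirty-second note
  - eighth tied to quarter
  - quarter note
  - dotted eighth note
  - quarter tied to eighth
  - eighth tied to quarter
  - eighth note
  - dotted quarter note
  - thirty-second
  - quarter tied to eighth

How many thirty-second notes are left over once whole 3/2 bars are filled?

One bar of 3/2 = 48 thirty-second notes.
Express everything in thirty-second notes: eighth note = 4; thirty-second note = 1; eighth tied to quarter (eighth + quarter) = 12; quarter note = 8; dotted eighth note = 6; quarter tied to eighth (quarter + eighth) = 12; eighth tied to quarter (eighth + quarter) = 12; eighth note = 4; dotted quarter note = 12; thirty-second = 1; quarter tied to eighth (quarter + eighth) = 12.
Adding: 4 + 1 + 12 + 8 + 6 + 12 + 12 + 4 + 12 + 1 + 12 = 84.
84 ÷ 48 = 1 complete bar with 36 thirty-second notes remaining.

36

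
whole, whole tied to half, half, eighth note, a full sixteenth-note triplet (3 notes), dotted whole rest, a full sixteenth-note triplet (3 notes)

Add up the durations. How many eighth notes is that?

39

In eighth notes: whole = 8; whole tied to half (whole + half) = 12; half = 4; eighth note = 1; a full sixteenth-note triplet (3 notes) (three triplet sixteenths span one eighth) = 1; dotted whole rest = 12; a full sixteenth-note triplet (3 notes) (three triplet sixteenths span one eighth) = 1.
Adding: 8 + 12 + 4 + 1 + 1 + 12 + 1 = 39 eighth notes.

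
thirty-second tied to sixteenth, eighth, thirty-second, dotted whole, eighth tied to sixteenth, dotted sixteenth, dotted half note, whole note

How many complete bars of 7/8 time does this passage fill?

One bar of 7/8 = 28 thirty-second notes.
Working in thirty-second notes: thirty-second tied to sixteenth (thirty-second + sixteenth) = 3; eighth = 4; thirty-second = 1; dotted whole = 48; eighth tied to sixteenth (eighth + sixteenth) = 6; dotted sixteenth = 3; dotted half note = 24; whole note = 32.
Sum: 3 + 4 + 1 + 48 + 6 + 3 + 24 + 32 = 121.
121 ÷ 28 = 4 complete bars with 9 left over.

4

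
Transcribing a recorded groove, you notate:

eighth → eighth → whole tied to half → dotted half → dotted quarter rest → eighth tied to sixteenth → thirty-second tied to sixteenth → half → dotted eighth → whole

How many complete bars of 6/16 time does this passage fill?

One bar of 6/16 = 12 thirty-second notes.
Each duration in thirty-second notes: eighth = 4; eighth = 4; whole tied to half (whole + half) = 48; dotted half = 24; dotted quarter rest = 12; eighth tied to sixteenth (eighth + sixteenth) = 6; thirty-second tied to sixteenth (thirty-second + sixteenth) = 3; half = 16; dotted eighth = 6; whole = 32.
Adding: 4 + 4 + 48 + 24 + 12 + 6 + 3 + 16 + 6 + 32 = 155.
155 ÷ 12 = 12 complete bars with 11 left over.

12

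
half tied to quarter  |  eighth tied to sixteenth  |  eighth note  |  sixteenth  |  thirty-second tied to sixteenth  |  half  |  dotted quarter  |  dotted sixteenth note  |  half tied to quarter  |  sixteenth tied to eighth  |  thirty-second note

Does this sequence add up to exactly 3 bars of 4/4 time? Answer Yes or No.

One bar of 4/4 = 32 thirty-second notes, so 3 bars = 96.
Express everything in thirty-second notes: half tied to quarter (half + quarter) = 24; eighth tied to sixteenth (eighth + sixteenth) = 6; eighth note = 4; sixteenth = 2; thirty-second tied to sixteenth (thirty-second + sixteenth) = 3; half = 16; dotted quarter = 12; dotted sixteenth note = 3; half tied to quarter (half + quarter) = 24; sixteenth tied to eighth (sixteenth + eighth) = 6; thirty-second note = 1.
Sum: 24 + 6 + 4 + 2 + 3 + 16 + 12 + 3 + 24 + 6 + 1 = 101.
101 exceeds 96, so the answer is No.

No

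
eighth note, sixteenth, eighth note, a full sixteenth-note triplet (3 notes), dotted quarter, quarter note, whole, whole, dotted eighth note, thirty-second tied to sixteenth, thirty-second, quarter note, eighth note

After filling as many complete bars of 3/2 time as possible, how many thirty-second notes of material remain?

24

One bar of 3/2 = 48 thirty-second notes.
Convert each value to thirty-second notes: eighth note = 4; sixteenth = 2; eighth note = 4; a full sixteenth-note triplet (3 notes) (three triplet sixteenths span one eighth) = 4; dotted quarter = 12; quarter note = 8; whole = 32; whole = 32; dotted eighth note = 6; thirty-second tied to sixteenth (thirty-second + sixteenth) = 3; thirty-second = 1; quarter note = 8; eighth note = 4.
Total: 4 + 2 + 4 + 4 + 12 + 8 + 32 + 32 + 6 + 3 + 1 + 8 + 4 = 120.
120 ÷ 48 = 2 complete bars with 24 thirty-second notes remaining.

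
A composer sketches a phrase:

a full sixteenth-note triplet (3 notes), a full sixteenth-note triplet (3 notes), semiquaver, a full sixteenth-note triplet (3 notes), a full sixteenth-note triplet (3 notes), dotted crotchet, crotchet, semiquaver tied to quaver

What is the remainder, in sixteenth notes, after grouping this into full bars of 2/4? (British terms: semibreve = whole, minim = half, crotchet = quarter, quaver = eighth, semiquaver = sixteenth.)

6

One bar of 2/4 = 8 sixteenth notes.
Convert each value to sixteenth notes: a full sixteenth-note triplet (3 notes) (three triplet sixteenths span one eighth) = 2; a full sixteenth-note triplet (3 notes) (three triplet sixteenths span one eighth) = 2; semiquaver = 1; a full sixteenth-note triplet (3 notes) (three triplet sixteenths span one eighth) = 2; a full sixteenth-note triplet (3 notes) (three triplet sixteenths span one eighth) = 2; dotted crotchet = 6; crotchet = 4; semiquaver tied to quaver (semiquaver + quaver) = 3.
Adding: 2 + 2 + 1 + 2 + 2 + 6 + 4 + 3 = 22.
22 ÷ 8 = 2 complete bars with 6 sixteenth notes remaining.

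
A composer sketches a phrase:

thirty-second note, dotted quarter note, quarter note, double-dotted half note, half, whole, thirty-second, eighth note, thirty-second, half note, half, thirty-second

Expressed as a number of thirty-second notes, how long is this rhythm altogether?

Each duration in thirty-second notes: thirty-second note = 1; dotted quarter note = 12; quarter note = 8; double-dotted half note = 28; half = 16; whole = 32; thirty-second = 1; eighth note = 4; thirty-second = 1; half note = 16; half = 16; thirty-second = 1.
Sum: 1 + 12 + 8 + 28 + 16 + 32 + 1 + 4 + 1 + 16 + 16 + 1 = 136 thirty-second notes.

136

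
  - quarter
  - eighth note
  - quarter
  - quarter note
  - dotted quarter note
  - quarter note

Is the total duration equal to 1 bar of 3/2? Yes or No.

One bar of 3/2 = 12 eighth notes.
Working in eighth notes: quarter = 2; eighth note = 1; quarter = 2; quarter note = 2; dotted quarter note = 3; quarter note = 2.
Sum: 2 + 1 + 2 + 2 + 3 + 2 = 12.
12 equals 12, so the answer is Yes.

Yes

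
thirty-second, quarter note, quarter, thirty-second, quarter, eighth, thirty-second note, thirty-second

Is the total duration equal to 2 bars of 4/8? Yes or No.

Yes

One bar of 4/8 = 16 thirty-second notes, so 2 bars = 32.
Convert each value to thirty-second notes: thirty-second = 1; quarter note = 8; quarter = 8; thirty-second = 1; quarter = 8; eighth = 4; thirty-second note = 1; thirty-second = 1.
Altogether 1 + 8 + 8 + 1 + 8 + 4 + 1 + 1 = 32.
32 equals 32, so the answer is Yes.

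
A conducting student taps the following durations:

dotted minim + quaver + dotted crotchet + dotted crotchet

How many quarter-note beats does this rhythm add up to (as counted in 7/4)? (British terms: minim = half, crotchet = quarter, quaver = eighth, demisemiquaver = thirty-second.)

6.5

One quarter-note beat = 2 eighth notes.
Express everything in eighth notes: dotted minim = 6; quaver = 1; dotted crotchet = 3; dotted crotchet = 3.
Total: 6 + 1 + 3 + 3 = 13.
13 ÷ 2 = 6.5 beats.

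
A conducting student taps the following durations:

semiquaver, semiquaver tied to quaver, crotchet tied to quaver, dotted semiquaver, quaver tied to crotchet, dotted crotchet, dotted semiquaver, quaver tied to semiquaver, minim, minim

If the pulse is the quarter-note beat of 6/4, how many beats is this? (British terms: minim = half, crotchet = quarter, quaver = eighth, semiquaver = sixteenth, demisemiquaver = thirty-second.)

11

One quarter-note beat = 8 thirty-second notes.
Express everything in thirty-second notes: semiquaver = 2; semiquaver tied to quaver (semiquaver + quaver) = 6; crotchet tied to quaver (crotchet + quaver) = 12; dotted semiquaver = 3; quaver tied to crotchet (quaver + crotchet) = 12; dotted crotchet = 12; dotted semiquaver = 3; quaver tied to semiquaver (quaver + semiquaver) = 6; minim = 16; minim = 16.
Adding: 2 + 6 + 12 + 3 + 12 + 12 + 3 + 6 + 16 + 16 = 88.
88 ÷ 8 = 11 beats.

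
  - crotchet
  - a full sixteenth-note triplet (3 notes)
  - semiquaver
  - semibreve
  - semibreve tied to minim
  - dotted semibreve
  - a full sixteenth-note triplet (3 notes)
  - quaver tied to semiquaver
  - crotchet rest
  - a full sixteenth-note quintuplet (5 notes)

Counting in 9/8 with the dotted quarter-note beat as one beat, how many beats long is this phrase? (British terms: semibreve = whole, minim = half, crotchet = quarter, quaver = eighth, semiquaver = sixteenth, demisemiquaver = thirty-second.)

One dotted quarter-note beat = 6 sixteenth notes.
Convert each value to sixteenth notes: crotchet = 4; a full sixteenth-note triplet (3 notes) (three triplet sixteenths span one eighth) = 2; semiquaver = 1; semibreve = 16; semibreve tied to minim (semibreve + minim) = 24; dotted semibreve = 24; a full sixteenth-note triplet (3 notes) (three triplet sixteenths span one eighth) = 2; quaver tied to semiquaver (quaver + semiquaver) = 3; crotchet rest = 4; a full sixteenth-note quintuplet (5 notes) (five quintuplet sixteenths span one quarter) = 4.
Altogether 4 + 2 + 1 + 16 + 24 + 24 + 2 + 3 + 4 + 4 = 84.
84 ÷ 6 = 14 beats.

14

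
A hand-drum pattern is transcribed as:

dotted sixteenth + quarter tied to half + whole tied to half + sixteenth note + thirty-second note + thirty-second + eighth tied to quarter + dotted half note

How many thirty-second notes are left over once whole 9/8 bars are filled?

7

One bar of 9/8 = 36 thirty-second notes.
In thirty-second notes: dotted sixteenth = 3; quarter tied to half (quarter + half) = 24; whole tied to half (whole + half) = 48; sixteenth note = 2; thirty-second note = 1; thirty-second = 1; eighth tied to quarter (eighth + quarter) = 12; dotted half note = 24.
Altogether 3 + 24 + 48 + 2 + 1 + 1 + 12 + 24 = 115.
115 ÷ 36 = 3 complete bars with 7 thirty-second notes remaining.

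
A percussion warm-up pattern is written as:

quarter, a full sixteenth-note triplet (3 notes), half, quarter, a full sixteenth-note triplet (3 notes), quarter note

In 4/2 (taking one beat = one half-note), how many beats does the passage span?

3

One half-note beat = 4 eighth notes.
Express everything in eighth notes: quarter = 2; a full sixteenth-note triplet (3 notes) (three triplet sixteenths span one eighth) = 1; half = 4; quarter = 2; a full sixteenth-note triplet (3 notes) (three triplet sixteenths span one eighth) = 1; quarter note = 2.
Total: 2 + 1 + 4 + 2 + 1 + 2 = 12.
12 ÷ 4 = 3 beats.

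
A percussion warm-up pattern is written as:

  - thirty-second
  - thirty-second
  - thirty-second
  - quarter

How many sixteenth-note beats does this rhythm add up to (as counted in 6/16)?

One sixteenth-note beat = 2 thirty-second notes.
Each duration in thirty-second notes: thirty-second = 1; thirty-second = 1; thirty-second = 1; quarter = 8.
Adding: 1 + 1 + 1 + 8 = 11.
11 ÷ 2 = 5.5 beats.

5.5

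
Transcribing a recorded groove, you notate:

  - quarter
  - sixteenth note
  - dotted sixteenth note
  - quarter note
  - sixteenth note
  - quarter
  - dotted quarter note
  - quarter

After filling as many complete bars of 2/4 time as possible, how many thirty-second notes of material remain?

3

One bar of 2/4 = 16 thirty-second notes.
In thirty-second notes: quarter = 8; sixteenth note = 2; dotted sixteenth note = 3; quarter note = 8; sixteenth note = 2; quarter = 8; dotted quarter note = 12; quarter = 8.
Sum: 8 + 2 + 3 + 8 + 2 + 8 + 12 + 8 = 51.
51 ÷ 16 = 3 complete bars with 3 thirty-second notes remaining.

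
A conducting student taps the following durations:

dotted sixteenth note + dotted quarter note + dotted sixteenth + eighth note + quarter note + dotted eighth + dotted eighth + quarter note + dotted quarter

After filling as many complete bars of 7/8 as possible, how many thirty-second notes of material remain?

One bar of 7/8 = 28 thirty-second notes.
Express everything in thirty-second notes: dotted sixteenth note = 3; dotted quarter note = 12; dotted sixteenth = 3; eighth note = 4; quarter note = 8; dotted eighth = 6; dotted eighth = 6; quarter note = 8; dotted quarter = 12.
Sum: 3 + 12 + 3 + 4 + 8 + 6 + 6 + 8 + 12 = 62.
62 ÷ 28 = 2 complete bars with 6 thirty-second notes remaining.

6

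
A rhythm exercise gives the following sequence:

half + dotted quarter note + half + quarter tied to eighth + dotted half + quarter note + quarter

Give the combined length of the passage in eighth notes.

Working in eighth notes: half = 4; dotted quarter note = 3; half = 4; quarter tied to eighth (quarter + eighth) = 3; dotted half = 6; quarter note = 2; quarter = 2.
Sum: 4 + 3 + 4 + 3 + 6 + 2 + 2 = 24 eighth notes.

24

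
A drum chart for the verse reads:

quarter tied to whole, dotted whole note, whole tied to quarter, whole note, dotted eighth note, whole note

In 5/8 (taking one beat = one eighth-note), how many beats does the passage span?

One eighth-note beat = 2 sixteenth notes.
Convert each value to sixteenth notes: quarter tied to whole (quarter + whole) = 20; dotted whole note = 24; whole tied to quarter (whole + quarter) = 20; whole note = 16; dotted eighth note = 3; whole note = 16.
Total: 20 + 24 + 20 + 16 + 3 + 16 = 99.
99 ÷ 2 = 49.5 beats.

49.5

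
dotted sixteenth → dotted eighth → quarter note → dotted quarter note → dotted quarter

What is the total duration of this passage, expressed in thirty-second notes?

41

Express everything in thirty-second notes: dotted sixteenth = 3; dotted eighth = 6; quarter note = 8; dotted quarter note = 12; dotted quarter = 12.
Total: 3 + 6 + 8 + 12 + 12 = 41 thirty-second notes.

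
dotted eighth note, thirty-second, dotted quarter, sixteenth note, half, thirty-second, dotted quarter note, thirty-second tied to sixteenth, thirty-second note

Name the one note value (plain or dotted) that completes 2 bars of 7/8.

sixteenth note

2 bars of 7/8 = 56 thirty-second notes.
In thirty-second notes: dotted eighth note = 6; thirty-second = 1; dotted quarter = 12; sixteenth note = 2; half = 16; thirty-second = 1; dotted quarter note = 12; thirty-second tied to sixteenth (thirty-second + sixteenth) = 3; thirty-second note = 1.
Sum: 6 + 1 + 12 + 2 + 16 + 1 + 12 + 3 + 1 = 54.
Remaining: 56 − 54 = 2 thirty-second notes, which is a sixteenth note.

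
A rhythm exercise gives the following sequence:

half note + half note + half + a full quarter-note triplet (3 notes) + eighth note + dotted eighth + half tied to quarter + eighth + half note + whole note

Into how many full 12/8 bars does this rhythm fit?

3

One bar of 12/8 = 24 sixteenth notes.
Each duration in sixteenth notes: half note = 8; half note = 8; half = 8; a full quarter-note triplet (3 notes) (three triplet quarters span one half) = 8; eighth note = 2; dotted eighth = 3; half tied to quarter (half + quarter) = 12; eighth = 2; half note = 8; whole note = 16.
Sum: 8 + 8 + 8 + 8 + 2 + 3 + 12 + 2 + 8 + 16 = 75.
75 ÷ 24 = 3 complete bars with 3 left over.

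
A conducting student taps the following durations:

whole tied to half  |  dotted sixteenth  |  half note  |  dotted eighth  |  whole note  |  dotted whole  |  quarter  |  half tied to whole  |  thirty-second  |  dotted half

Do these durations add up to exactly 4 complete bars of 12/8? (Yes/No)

No

One bar of 12/8 = 48 thirty-second notes, so 4 bars = 192.
Express everything in thirty-second notes: whole tied to half (whole + half) = 48; dotted sixteenth = 3; half note = 16; dotted eighth = 6; whole note = 32; dotted whole = 48; quarter = 8; half tied to whole (half + whole) = 48; thirty-second = 1; dotted half = 24.
Sum: 48 + 3 + 16 + 6 + 32 + 48 + 8 + 48 + 1 + 24 = 234.
234 exceeds 192, so the answer is No.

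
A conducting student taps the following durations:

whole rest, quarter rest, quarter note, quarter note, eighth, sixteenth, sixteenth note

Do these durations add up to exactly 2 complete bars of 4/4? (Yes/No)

One bar of 4/4 = 16 sixteenth notes, so 2 bars = 32.
In sixteenth notes: whole rest = 16; quarter rest = 4; quarter note = 4; quarter note = 4; eighth = 2; sixteenth = 1; sixteenth note = 1.
Sum: 16 + 4 + 4 + 4 + 2 + 1 + 1 = 32.
32 equals 32, so the answer is Yes.

Yes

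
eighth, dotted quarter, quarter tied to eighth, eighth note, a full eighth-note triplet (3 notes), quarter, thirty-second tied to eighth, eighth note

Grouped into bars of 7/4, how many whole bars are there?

1

One bar of 7/4 = 56 thirty-second notes.
Express everything in thirty-second notes: eighth = 4; dotted quarter = 12; quarter tied to eighth (quarter + eighth) = 12; eighth note = 4; a full eighth-note triplet (3 notes) (three triplet eighths span one quarter) = 8; quarter = 8; thirty-second tied to eighth (thirty-second + eighth) = 5; eighth note = 4.
Adding: 4 + 12 + 12 + 4 + 8 + 8 + 5 + 4 = 57.
57 ÷ 56 = 1 complete bar with 1 left over.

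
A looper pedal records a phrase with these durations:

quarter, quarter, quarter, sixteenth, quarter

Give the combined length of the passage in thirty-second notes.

Working in thirty-second notes: quarter = 8; quarter = 8; quarter = 8; sixteenth = 2; quarter = 8.
Altogether 8 + 8 + 8 + 2 + 8 = 34 thirty-second notes.

34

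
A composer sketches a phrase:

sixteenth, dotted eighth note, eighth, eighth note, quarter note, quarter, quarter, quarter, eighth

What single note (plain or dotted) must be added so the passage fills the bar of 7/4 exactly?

eighth note

The bar of 7/4 = 28 sixteenth notes.
Each duration in sixteenth notes: sixteenth = 1; dotted eighth note = 3; eighth = 2; eighth note = 2; quarter note = 4; quarter = 4; quarter = 4; quarter = 4; eighth = 2.
Total: 1 + 3 + 2 + 2 + 4 + 4 + 4 + 4 + 2 = 26.
Remaining: 28 − 26 = 2 sixteenth notes, which is a eighth note.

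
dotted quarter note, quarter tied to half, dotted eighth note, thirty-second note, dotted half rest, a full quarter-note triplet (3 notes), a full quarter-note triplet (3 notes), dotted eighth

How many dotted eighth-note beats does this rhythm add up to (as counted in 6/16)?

One dotted eighth-note beat = 6 thirty-second notes.
Express everything in thirty-second notes: dotted quarter note = 12; quarter tied to half (quarter + half) = 24; dotted eighth note = 6; thirty-second note = 1; dotted half rest = 24; a full quarter-note triplet (3 notes) (three triplet quarters span one half) = 16; a full quarter-note triplet (3 notes) (three triplet quarters span one half) = 16; dotted eighth = 6.
Sum: 12 + 24 + 6 + 1 + 24 + 16 + 16 + 6 = 105.
105 ÷ 6 = 17.5 beats.

17.5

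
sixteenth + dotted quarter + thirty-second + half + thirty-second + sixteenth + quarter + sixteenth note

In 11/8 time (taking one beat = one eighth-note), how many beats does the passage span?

11

One eighth-note beat = 4 thirty-second notes.
Convert each value to thirty-second notes: sixteenth = 2; dotted quarter = 12; thirty-second = 1; half = 16; thirty-second = 1; sixteenth = 2; quarter = 8; sixteenth note = 2.
Total: 2 + 12 + 1 + 16 + 1 + 2 + 8 + 2 = 44.
44 ÷ 4 = 11 beats.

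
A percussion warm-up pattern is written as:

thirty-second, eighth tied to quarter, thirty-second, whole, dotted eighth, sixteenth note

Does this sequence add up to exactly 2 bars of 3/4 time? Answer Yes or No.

One bar of 3/4 = 24 thirty-second notes, so 2 bars = 48.
Each duration in thirty-second notes: thirty-second = 1; eighth tied to quarter (eighth + quarter) = 12; thirty-second = 1; whole = 32; dotted eighth = 6; sixteenth note = 2.
Adding: 1 + 12 + 1 + 32 + 6 + 2 = 54.
54 exceeds 48, so the answer is No.

No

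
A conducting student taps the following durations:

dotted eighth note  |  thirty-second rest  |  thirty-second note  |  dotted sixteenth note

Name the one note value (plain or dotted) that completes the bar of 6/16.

The bar of 6/16 = 12 thirty-second notes.
Each duration in thirty-second notes: dotted eighth note = 6; thirty-second rest = 1; thirty-second note = 1; dotted sixteenth note = 3.
Total: 6 + 1 + 1 + 3 = 11.
Remaining: 12 − 11 = 1 thirty-second note, which is a thirty-second note.

thirty-second note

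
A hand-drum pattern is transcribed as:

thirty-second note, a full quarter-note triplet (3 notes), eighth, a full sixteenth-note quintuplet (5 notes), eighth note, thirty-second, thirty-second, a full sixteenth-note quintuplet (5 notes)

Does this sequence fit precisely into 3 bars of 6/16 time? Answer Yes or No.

One bar of 6/16 = 12 thirty-second notes, so 3 bars = 36.
Working in thirty-second notes: thirty-second note = 1; a full quarter-note triplet (3 notes) (three triplet quarters span one half) = 16; eighth = 4; a full sixteenth-note quintuplet (5 notes) (five quintuplet sixteenths span one quarter) = 8; eighth note = 4; thirty-second = 1; thirty-second = 1; a full sixteenth-note quintuplet (5 notes) (five quintuplet sixteenths span one quarter) = 8.
Total: 1 + 16 + 4 + 8 + 4 + 1 + 1 + 8 = 43.
43 exceeds 36, so the answer is No.

No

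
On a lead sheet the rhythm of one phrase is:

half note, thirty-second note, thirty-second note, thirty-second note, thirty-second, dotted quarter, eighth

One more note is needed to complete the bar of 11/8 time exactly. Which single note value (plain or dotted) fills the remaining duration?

The bar of 11/8 = 44 thirty-second notes.
Express everything in thirty-second notes: half note = 16; thirty-second note = 1; thirty-second note = 1; thirty-second note = 1; thirty-second = 1; dotted quarter = 12; eighth = 4.
Altogether 16 + 1 + 1 + 1 + 1 + 12 + 4 = 36.
Remaining: 44 − 36 = 8 thirty-second notes, which is a quarter note.

quarter note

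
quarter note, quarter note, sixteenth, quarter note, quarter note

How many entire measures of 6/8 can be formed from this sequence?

One bar of 6/8 = 12 sixteenth notes.
Each duration in sixteenth notes: quarter note = 4; quarter note = 4; sixteenth = 1; quarter note = 4; quarter note = 4.
Sum: 4 + 4 + 1 + 4 + 4 = 17.
17 ÷ 12 = 1 complete bar with 5 left over.

1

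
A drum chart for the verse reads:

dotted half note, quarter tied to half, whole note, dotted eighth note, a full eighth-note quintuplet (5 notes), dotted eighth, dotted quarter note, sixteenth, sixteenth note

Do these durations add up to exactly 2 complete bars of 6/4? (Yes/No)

No

One bar of 6/4 = 24 sixteenth notes, so 2 bars = 48.
Express everything in sixteenth notes: dotted half note = 12; quarter tied to half (quarter + half) = 12; whole note = 16; dotted eighth note = 3; a full eighth-note quintuplet (5 notes) (five quintuplet eighths span one half) = 8; dotted eighth = 3; dotted quarter note = 6; sixteenth = 1; sixteenth note = 1.
Altogether 12 + 12 + 16 + 3 + 8 + 3 + 6 + 1 + 1 = 62.
62 exceeds 48, so the answer is No.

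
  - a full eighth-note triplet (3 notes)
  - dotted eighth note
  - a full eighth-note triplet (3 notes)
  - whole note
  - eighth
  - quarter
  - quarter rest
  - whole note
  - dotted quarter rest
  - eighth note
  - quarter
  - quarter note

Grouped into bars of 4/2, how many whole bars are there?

2

One bar of 4/2 = 32 sixteenth notes.
Express everything in sixteenth notes: a full eighth-note triplet (3 notes) (three triplet eighths span one quarter) = 4; dotted eighth note = 3; a full eighth-note triplet (3 notes) (three triplet eighths span one quarter) = 4; whole note = 16; eighth = 2; quarter = 4; quarter rest = 4; whole note = 16; dotted quarter rest = 6; eighth note = 2; quarter = 4; quarter note = 4.
Sum: 4 + 3 + 4 + 16 + 2 + 4 + 4 + 16 + 6 + 2 + 4 + 4 = 69.
69 ÷ 32 = 2 complete bars with 5 left over.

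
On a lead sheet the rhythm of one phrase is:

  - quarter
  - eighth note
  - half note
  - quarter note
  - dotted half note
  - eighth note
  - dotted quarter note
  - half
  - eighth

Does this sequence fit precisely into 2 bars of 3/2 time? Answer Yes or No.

Yes

One bar of 3/2 = 12 eighth notes, so 2 bars = 24.
Each duration in eighth notes: quarter = 2; eighth note = 1; half note = 4; quarter note = 2; dotted half note = 6; eighth note = 1; dotted quarter note = 3; half = 4; eighth = 1.
Total: 2 + 1 + 4 + 2 + 6 + 1 + 3 + 4 + 1 = 24.
24 equals 24, so the answer is Yes.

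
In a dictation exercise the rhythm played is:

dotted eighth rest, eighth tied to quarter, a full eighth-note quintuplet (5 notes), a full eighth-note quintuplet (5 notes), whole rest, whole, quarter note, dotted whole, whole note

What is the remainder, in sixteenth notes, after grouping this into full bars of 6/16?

One bar of 6/16 = 6 sixteenth notes.
In sixteenth notes: dotted eighth rest = 3; eighth tied to quarter (eighth + quarter) = 6; a full eighth-note quintuplet (5 notes) (five quintuplet eighths span one half) = 8; a full eighth-note quintuplet (5 notes) (five quintuplet eighths span one half) = 8; whole rest = 16; whole = 16; quarter note = 4; dotted whole = 24; whole note = 16.
Sum: 3 + 6 + 8 + 8 + 16 + 16 + 4 + 24 + 16 = 101.
101 ÷ 6 = 16 complete bars with 5 sixteenth notes remaining.

5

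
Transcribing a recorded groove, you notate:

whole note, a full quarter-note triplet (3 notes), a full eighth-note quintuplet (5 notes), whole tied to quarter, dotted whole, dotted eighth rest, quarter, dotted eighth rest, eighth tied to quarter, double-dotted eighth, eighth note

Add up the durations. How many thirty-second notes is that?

195

Each duration in thirty-second notes: whole note = 32; a full quarter-note triplet (3 notes) (three triplet quarters span one half) = 16; a full eighth-note quintuplet (5 notes) (five quintuplet eighths span one half) = 16; whole tied to quarter (whole + quarter) = 40; dotted whole = 48; dotted eighth rest = 6; quarter = 8; dotted eighth rest = 6; eighth tied to quarter (eighth + quarter) = 12; double-dotted eighth = 7; eighth note = 4.
Sum: 32 + 16 + 16 + 40 + 48 + 6 + 8 + 6 + 12 + 7 + 4 = 195 thirty-second notes.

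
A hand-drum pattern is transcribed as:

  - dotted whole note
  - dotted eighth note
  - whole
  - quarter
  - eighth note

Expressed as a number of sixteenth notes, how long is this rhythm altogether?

49

Working in sixteenth notes: dotted whole note = 24; dotted eighth note = 3; whole = 16; quarter = 4; eighth note = 2.
Total: 24 + 3 + 16 + 4 + 2 = 49 sixteenth notes.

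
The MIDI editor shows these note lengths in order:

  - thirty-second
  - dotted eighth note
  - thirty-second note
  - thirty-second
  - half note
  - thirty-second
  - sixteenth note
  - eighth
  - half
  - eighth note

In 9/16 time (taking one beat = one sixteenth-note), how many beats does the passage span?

26

One sixteenth-note beat = 2 thirty-second notes.
Express everything in thirty-second notes: thirty-second = 1; dotted eighth note = 6; thirty-second note = 1; thirty-second = 1; half note = 16; thirty-second = 1; sixteenth note = 2; eighth = 4; half = 16; eighth note = 4.
Altogether 1 + 6 + 1 + 1 + 16 + 1 + 2 + 4 + 16 + 4 = 52.
52 ÷ 2 = 26 beats.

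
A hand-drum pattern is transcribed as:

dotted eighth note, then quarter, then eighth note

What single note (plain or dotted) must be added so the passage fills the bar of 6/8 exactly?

The bar of 6/8 = 12 sixteenth notes.
Working in sixteenth notes: dotted eighth note = 3; quarter = 4; eighth note = 2.
Sum: 3 + 4 + 2 = 9.
Remaining: 12 − 9 = 3 sixteenth notes, which is a dotted eighth note.

dotted eighth note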